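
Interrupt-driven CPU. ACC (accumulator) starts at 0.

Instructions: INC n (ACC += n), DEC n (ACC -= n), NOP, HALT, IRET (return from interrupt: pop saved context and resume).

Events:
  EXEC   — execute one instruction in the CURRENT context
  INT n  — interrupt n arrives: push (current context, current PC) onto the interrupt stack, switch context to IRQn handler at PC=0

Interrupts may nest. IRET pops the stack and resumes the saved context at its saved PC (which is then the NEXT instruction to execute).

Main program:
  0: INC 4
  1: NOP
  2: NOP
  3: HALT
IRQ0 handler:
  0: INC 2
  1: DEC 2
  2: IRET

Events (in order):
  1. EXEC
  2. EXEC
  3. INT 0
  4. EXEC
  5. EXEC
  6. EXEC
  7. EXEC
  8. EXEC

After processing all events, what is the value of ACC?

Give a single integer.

Answer: 4

Derivation:
Event 1 (EXEC): [MAIN] PC=0: INC 4 -> ACC=4
Event 2 (EXEC): [MAIN] PC=1: NOP
Event 3 (INT 0): INT 0 arrives: push (MAIN, PC=2), enter IRQ0 at PC=0 (depth now 1)
Event 4 (EXEC): [IRQ0] PC=0: INC 2 -> ACC=6
Event 5 (EXEC): [IRQ0] PC=1: DEC 2 -> ACC=4
Event 6 (EXEC): [IRQ0] PC=2: IRET -> resume MAIN at PC=2 (depth now 0)
Event 7 (EXEC): [MAIN] PC=2: NOP
Event 8 (EXEC): [MAIN] PC=3: HALT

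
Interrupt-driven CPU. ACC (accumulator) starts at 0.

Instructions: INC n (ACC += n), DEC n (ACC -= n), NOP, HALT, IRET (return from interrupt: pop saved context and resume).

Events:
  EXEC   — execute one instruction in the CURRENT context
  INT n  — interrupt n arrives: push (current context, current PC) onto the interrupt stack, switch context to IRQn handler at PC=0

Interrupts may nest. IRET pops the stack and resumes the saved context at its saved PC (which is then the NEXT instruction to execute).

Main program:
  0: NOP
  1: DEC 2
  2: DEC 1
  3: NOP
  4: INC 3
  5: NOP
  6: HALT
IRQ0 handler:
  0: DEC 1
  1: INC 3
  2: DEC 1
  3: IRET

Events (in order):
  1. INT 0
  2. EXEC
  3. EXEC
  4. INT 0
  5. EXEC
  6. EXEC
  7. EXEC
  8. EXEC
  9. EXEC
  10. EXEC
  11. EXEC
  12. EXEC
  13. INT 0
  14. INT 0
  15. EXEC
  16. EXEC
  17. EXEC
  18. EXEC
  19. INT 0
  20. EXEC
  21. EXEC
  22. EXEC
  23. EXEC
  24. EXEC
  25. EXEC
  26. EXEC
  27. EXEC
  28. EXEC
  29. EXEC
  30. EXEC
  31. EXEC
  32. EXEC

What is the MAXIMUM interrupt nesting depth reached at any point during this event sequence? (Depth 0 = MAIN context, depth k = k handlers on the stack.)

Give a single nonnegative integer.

Event 1 (INT 0): INT 0 arrives: push (MAIN, PC=0), enter IRQ0 at PC=0 (depth now 1) [depth=1]
Event 2 (EXEC): [IRQ0] PC=0: DEC 1 -> ACC=-1 [depth=1]
Event 3 (EXEC): [IRQ0] PC=1: INC 3 -> ACC=2 [depth=1]
Event 4 (INT 0): INT 0 arrives: push (IRQ0, PC=2), enter IRQ0 at PC=0 (depth now 2) [depth=2]
Event 5 (EXEC): [IRQ0] PC=0: DEC 1 -> ACC=1 [depth=2]
Event 6 (EXEC): [IRQ0] PC=1: INC 3 -> ACC=4 [depth=2]
Event 7 (EXEC): [IRQ0] PC=2: DEC 1 -> ACC=3 [depth=2]
Event 8 (EXEC): [IRQ0] PC=3: IRET -> resume IRQ0 at PC=2 (depth now 1) [depth=1]
Event 9 (EXEC): [IRQ0] PC=2: DEC 1 -> ACC=2 [depth=1]
Event 10 (EXEC): [IRQ0] PC=3: IRET -> resume MAIN at PC=0 (depth now 0) [depth=0]
Event 11 (EXEC): [MAIN] PC=0: NOP [depth=0]
Event 12 (EXEC): [MAIN] PC=1: DEC 2 -> ACC=0 [depth=0]
Event 13 (INT 0): INT 0 arrives: push (MAIN, PC=2), enter IRQ0 at PC=0 (depth now 1) [depth=1]
Event 14 (INT 0): INT 0 arrives: push (IRQ0, PC=0), enter IRQ0 at PC=0 (depth now 2) [depth=2]
Event 15 (EXEC): [IRQ0] PC=0: DEC 1 -> ACC=-1 [depth=2]
Event 16 (EXEC): [IRQ0] PC=1: INC 3 -> ACC=2 [depth=2]
Event 17 (EXEC): [IRQ0] PC=2: DEC 1 -> ACC=1 [depth=2]
Event 18 (EXEC): [IRQ0] PC=3: IRET -> resume IRQ0 at PC=0 (depth now 1) [depth=1]
Event 19 (INT 0): INT 0 arrives: push (IRQ0, PC=0), enter IRQ0 at PC=0 (depth now 2) [depth=2]
Event 20 (EXEC): [IRQ0] PC=0: DEC 1 -> ACC=0 [depth=2]
Event 21 (EXEC): [IRQ0] PC=1: INC 3 -> ACC=3 [depth=2]
Event 22 (EXEC): [IRQ0] PC=2: DEC 1 -> ACC=2 [depth=2]
Event 23 (EXEC): [IRQ0] PC=3: IRET -> resume IRQ0 at PC=0 (depth now 1) [depth=1]
Event 24 (EXEC): [IRQ0] PC=0: DEC 1 -> ACC=1 [depth=1]
Event 25 (EXEC): [IRQ0] PC=1: INC 3 -> ACC=4 [depth=1]
Event 26 (EXEC): [IRQ0] PC=2: DEC 1 -> ACC=3 [depth=1]
Event 27 (EXEC): [IRQ0] PC=3: IRET -> resume MAIN at PC=2 (depth now 0) [depth=0]
Event 28 (EXEC): [MAIN] PC=2: DEC 1 -> ACC=2 [depth=0]
Event 29 (EXEC): [MAIN] PC=3: NOP [depth=0]
Event 30 (EXEC): [MAIN] PC=4: INC 3 -> ACC=5 [depth=0]
Event 31 (EXEC): [MAIN] PC=5: NOP [depth=0]
Event 32 (EXEC): [MAIN] PC=6: HALT [depth=0]
Max depth observed: 2

Answer: 2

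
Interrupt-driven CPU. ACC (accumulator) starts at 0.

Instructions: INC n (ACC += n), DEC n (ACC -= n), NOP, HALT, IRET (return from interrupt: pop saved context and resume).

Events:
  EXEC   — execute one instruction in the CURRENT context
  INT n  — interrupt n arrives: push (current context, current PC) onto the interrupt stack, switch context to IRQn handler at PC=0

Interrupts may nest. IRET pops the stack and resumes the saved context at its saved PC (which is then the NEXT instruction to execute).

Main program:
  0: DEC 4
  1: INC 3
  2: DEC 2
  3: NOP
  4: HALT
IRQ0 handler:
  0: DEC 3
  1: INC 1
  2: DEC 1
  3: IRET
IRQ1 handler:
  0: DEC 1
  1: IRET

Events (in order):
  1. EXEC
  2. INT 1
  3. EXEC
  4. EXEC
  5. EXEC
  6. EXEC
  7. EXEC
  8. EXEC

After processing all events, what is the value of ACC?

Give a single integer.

Answer: -4

Derivation:
Event 1 (EXEC): [MAIN] PC=0: DEC 4 -> ACC=-4
Event 2 (INT 1): INT 1 arrives: push (MAIN, PC=1), enter IRQ1 at PC=0 (depth now 1)
Event 3 (EXEC): [IRQ1] PC=0: DEC 1 -> ACC=-5
Event 4 (EXEC): [IRQ1] PC=1: IRET -> resume MAIN at PC=1 (depth now 0)
Event 5 (EXEC): [MAIN] PC=1: INC 3 -> ACC=-2
Event 6 (EXEC): [MAIN] PC=2: DEC 2 -> ACC=-4
Event 7 (EXEC): [MAIN] PC=3: NOP
Event 8 (EXEC): [MAIN] PC=4: HALT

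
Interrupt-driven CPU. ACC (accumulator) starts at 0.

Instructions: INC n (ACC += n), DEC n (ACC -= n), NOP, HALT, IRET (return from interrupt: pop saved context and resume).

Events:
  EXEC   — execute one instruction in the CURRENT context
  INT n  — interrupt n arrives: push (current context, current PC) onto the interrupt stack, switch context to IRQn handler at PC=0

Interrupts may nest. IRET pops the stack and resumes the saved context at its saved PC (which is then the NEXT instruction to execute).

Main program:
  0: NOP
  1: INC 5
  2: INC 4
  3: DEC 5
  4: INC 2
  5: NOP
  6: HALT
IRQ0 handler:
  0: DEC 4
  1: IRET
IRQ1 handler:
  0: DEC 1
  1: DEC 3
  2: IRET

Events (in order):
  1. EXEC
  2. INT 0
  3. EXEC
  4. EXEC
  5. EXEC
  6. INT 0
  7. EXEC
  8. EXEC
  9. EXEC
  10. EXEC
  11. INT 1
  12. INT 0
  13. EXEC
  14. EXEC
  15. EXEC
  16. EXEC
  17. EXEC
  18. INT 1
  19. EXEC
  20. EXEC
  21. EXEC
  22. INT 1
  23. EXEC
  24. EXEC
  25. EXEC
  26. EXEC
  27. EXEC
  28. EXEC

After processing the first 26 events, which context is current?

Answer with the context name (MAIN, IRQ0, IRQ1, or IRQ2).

Event 1 (EXEC): [MAIN] PC=0: NOP
Event 2 (INT 0): INT 0 arrives: push (MAIN, PC=1), enter IRQ0 at PC=0 (depth now 1)
Event 3 (EXEC): [IRQ0] PC=0: DEC 4 -> ACC=-4
Event 4 (EXEC): [IRQ0] PC=1: IRET -> resume MAIN at PC=1 (depth now 0)
Event 5 (EXEC): [MAIN] PC=1: INC 5 -> ACC=1
Event 6 (INT 0): INT 0 arrives: push (MAIN, PC=2), enter IRQ0 at PC=0 (depth now 1)
Event 7 (EXEC): [IRQ0] PC=0: DEC 4 -> ACC=-3
Event 8 (EXEC): [IRQ0] PC=1: IRET -> resume MAIN at PC=2 (depth now 0)
Event 9 (EXEC): [MAIN] PC=2: INC 4 -> ACC=1
Event 10 (EXEC): [MAIN] PC=3: DEC 5 -> ACC=-4
Event 11 (INT 1): INT 1 arrives: push (MAIN, PC=4), enter IRQ1 at PC=0 (depth now 1)
Event 12 (INT 0): INT 0 arrives: push (IRQ1, PC=0), enter IRQ0 at PC=0 (depth now 2)
Event 13 (EXEC): [IRQ0] PC=0: DEC 4 -> ACC=-8
Event 14 (EXEC): [IRQ0] PC=1: IRET -> resume IRQ1 at PC=0 (depth now 1)
Event 15 (EXEC): [IRQ1] PC=0: DEC 1 -> ACC=-9
Event 16 (EXEC): [IRQ1] PC=1: DEC 3 -> ACC=-12
Event 17 (EXEC): [IRQ1] PC=2: IRET -> resume MAIN at PC=4 (depth now 0)
Event 18 (INT 1): INT 1 arrives: push (MAIN, PC=4), enter IRQ1 at PC=0 (depth now 1)
Event 19 (EXEC): [IRQ1] PC=0: DEC 1 -> ACC=-13
Event 20 (EXEC): [IRQ1] PC=1: DEC 3 -> ACC=-16
Event 21 (EXEC): [IRQ1] PC=2: IRET -> resume MAIN at PC=4 (depth now 0)
Event 22 (INT 1): INT 1 arrives: push (MAIN, PC=4), enter IRQ1 at PC=0 (depth now 1)
Event 23 (EXEC): [IRQ1] PC=0: DEC 1 -> ACC=-17
Event 24 (EXEC): [IRQ1] PC=1: DEC 3 -> ACC=-20
Event 25 (EXEC): [IRQ1] PC=2: IRET -> resume MAIN at PC=4 (depth now 0)
Event 26 (EXEC): [MAIN] PC=4: INC 2 -> ACC=-18

Answer: MAIN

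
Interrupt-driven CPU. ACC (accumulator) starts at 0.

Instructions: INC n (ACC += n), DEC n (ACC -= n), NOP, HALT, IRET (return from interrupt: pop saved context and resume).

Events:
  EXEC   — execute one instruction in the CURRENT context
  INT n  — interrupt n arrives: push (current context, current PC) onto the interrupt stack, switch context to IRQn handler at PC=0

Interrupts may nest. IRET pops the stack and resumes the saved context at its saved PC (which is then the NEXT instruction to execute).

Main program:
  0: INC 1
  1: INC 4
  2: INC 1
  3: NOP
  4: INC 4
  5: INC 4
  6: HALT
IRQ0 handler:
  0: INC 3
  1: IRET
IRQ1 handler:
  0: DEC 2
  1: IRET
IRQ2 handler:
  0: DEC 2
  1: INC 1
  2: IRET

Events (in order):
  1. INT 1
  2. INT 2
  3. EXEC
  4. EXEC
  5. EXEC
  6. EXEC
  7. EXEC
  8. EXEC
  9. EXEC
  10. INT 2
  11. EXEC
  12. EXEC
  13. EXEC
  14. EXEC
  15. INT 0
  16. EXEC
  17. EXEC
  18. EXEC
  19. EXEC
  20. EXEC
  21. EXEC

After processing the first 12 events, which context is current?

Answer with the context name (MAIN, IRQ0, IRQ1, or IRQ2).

Event 1 (INT 1): INT 1 arrives: push (MAIN, PC=0), enter IRQ1 at PC=0 (depth now 1)
Event 2 (INT 2): INT 2 arrives: push (IRQ1, PC=0), enter IRQ2 at PC=0 (depth now 2)
Event 3 (EXEC): [IRQ2] PC=0: DEC 2 -> ACC=-2
Event 4 (EXEC): [IRQ2] PC=1: INC 1 -> ACC=-1
Event 5 (EXEC): [IRQ2] PC=2: IRET -> resume IRQ1 at PC=0 (depth now 1)
Event 6 (EXEC): [IRQ1] PC=0: DEC 2 -> ACC=-3
Event 7 (EXEC): [IRQ1] PC=1: IRET -> resume MAIN at PC=0 (depth now 0)
Event 8 (EXEC): [MAIN] PC=0: INC 1 -> ACC=-2
Event 9 (EXEC): [MAIN] PC=1: INC 4 -> ACC=2
Event 10 (INT 2): INT 2 arrives: push (MAIN, PC=2), enter IRQ2 at PC=0 (depth now 1)
Event 11 (EXEC): [IRQ2] PC=0: DEC 2 -> ACC=0
Event 12 (EXEC): [IRQ2] PC=1: INC 1 -> ACC=1

Answer: IRQ2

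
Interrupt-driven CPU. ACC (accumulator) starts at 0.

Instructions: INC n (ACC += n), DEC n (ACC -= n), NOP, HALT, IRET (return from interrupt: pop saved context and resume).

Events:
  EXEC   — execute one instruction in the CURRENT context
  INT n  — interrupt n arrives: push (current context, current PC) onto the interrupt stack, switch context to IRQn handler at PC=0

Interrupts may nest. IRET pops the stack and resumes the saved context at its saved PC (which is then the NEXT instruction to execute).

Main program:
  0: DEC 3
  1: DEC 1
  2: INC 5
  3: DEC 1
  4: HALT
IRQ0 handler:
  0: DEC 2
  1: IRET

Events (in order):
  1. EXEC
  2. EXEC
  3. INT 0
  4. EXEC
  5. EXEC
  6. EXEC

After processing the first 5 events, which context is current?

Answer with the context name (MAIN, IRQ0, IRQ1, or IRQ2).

Answer: MAIN

Derivation:
Event 1 (EXEC): [MAIN] PC=0: DEC 3 -> ACC=-3
Event 2 (EXEC): [MAIN] PC=1: DEC 1 -> ACC=-4
Event 3 (INT 0): INT 0 arrives: push (MAIN, PC=2), enter IRQ0 at PC=0 (depth now 1)
Event 4 (EXEC): [IRQ0] PC=0: DEC 2 -> ACC=-6
Event 5 (EXEC): [IRQ0] PC=1: IRET -> resume MAIN at PC=2 (depth now 0)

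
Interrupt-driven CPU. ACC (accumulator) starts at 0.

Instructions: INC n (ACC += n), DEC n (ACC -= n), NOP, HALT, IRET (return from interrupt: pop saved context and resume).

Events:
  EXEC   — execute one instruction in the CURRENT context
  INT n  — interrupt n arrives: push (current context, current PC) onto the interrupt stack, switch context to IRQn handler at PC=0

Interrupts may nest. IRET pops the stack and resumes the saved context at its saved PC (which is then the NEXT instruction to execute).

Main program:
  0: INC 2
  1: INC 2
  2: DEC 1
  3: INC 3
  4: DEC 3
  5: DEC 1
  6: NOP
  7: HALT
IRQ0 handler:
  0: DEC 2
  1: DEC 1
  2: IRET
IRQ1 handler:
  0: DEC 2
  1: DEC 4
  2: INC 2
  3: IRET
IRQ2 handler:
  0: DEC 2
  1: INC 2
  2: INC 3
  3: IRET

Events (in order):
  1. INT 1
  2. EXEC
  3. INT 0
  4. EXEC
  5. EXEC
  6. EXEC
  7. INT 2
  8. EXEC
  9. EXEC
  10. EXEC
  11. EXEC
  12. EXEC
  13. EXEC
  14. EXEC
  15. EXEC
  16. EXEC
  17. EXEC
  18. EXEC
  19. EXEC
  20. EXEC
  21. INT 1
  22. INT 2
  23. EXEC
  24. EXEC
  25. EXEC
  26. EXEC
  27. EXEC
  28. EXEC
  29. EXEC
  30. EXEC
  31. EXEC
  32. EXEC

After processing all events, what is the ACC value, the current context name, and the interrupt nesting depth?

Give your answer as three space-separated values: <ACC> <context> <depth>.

Answer: -3 MAIN 0

Derivation:
Event 1 (INT 1): INT 1 arrives: push (MAIN, PC=0), enter IRQ1 at PC=0 (depth now 1)
Event 2 (EXEC): [IRQ1] PC=0: DEC 2 -> ACC=-2
Event 3 (INT 0): INT 0 arrives: push (IRQ1, PC=1), enter IRQ0 at PC=0 (depth now 2)
Event 4 (EXEC): [IRQ0] PC=0: DEC 2 -> ACC=-4
Event 5 (EXEC): [IRQ0] PC=1: DEC 1 -> ACC=-5
Event 6 (EXEC): [IRQ0] PC=2: IRET -> resume IRQ1 at PC=1 (depth now 1)
Event 7 (INT 2): INT 2 arrives: push (IRQ1, PC=1), enter IRQ2 at PC=0 (depth now 2)
Event 8 (EXEC): [IRQ2] PC=0: DEC 2 -> ACC=-7
Event 9 (EXEC): [IRQ2] PC=1: INC 2 -> ACC=-5
Event 10 (EXEC): [IRQ2] PC=2: INC 3 -> ACC=-2
Event 11 (EXEC): [IRQ2] PC=3: IRET -> resume IRQ1 at PC=1 (depth now 1)
Event 12 (EXEC): [IRQ1] PC=1: DEC 4 -> ACC=-6
Event 13 (EXEC): [IRQ1] PC=2: INC 2 -> ACC=-4
Event 14 (EXEC): [IRQ1] PC=3: IRET -> resume MAIN at PC=0 (depth now 0)
Event 15 (EXEC): [MAIN] PC=0: INC 2 -> ACC=-2
Event 16 (EXEC): [MAIN] PC=1: INC 2 -> ACC=0
Event 17 (EXEC): [MAIN] PC=2: DEC 1 -> ACC=-1
Event 18 (EXEC): [MAIN] PC=3: INC 3 -> ACC=2
Event 19 (EXEC): [MAIN] PC=4: DEC 3 -> ACC=-1
Event 20 (EXEC): [MAIN] PC=5: DEC 1 -> ACC=-2
Event 21 (INT 1): INT 1 arrives: push (MAIN, PC=6), enter IRQ1 at PC=0 (depth now 1)
Event 22 (INT 2): INT 2 arrives: push (IRQ1, PC=0), enter IRQ2 at PC=0 (depth now 2)
Event 23 (EXEC): [IRQ2] PC=0: DEC 2 -> ACC=-4
Event 24 (EXEC): [IRQ2] PC=1: INC 2 -> ACC=-2
Event 25 (EXEC): [IRQ2] PC=2: INC 3 -> ACC=1
Event 26 (EXEC): [IRQ2] PC=3: IRET -> resume IRQ1 at PC=0 (depth now 1)
Event 27 (EXEC): [IRQ1] PC=0: DEC 2 -> ACC=-1
Event 28 (EXEC): [IRQ1] PC=1: DEC 4 -> ACC=-5
Event 29 (EXEC): [IRQ1] PC=2: INC 2 -> ACC=-3
Event 30 (EXEC): [IRQ1] PC=3: IRET -> resume MAIN at PC=6 (depth now 0)
Event 31 (EXEC): [MAIN] PC=6: NOP
Event 32 (EXEC): [MAIN] PC=7: HALT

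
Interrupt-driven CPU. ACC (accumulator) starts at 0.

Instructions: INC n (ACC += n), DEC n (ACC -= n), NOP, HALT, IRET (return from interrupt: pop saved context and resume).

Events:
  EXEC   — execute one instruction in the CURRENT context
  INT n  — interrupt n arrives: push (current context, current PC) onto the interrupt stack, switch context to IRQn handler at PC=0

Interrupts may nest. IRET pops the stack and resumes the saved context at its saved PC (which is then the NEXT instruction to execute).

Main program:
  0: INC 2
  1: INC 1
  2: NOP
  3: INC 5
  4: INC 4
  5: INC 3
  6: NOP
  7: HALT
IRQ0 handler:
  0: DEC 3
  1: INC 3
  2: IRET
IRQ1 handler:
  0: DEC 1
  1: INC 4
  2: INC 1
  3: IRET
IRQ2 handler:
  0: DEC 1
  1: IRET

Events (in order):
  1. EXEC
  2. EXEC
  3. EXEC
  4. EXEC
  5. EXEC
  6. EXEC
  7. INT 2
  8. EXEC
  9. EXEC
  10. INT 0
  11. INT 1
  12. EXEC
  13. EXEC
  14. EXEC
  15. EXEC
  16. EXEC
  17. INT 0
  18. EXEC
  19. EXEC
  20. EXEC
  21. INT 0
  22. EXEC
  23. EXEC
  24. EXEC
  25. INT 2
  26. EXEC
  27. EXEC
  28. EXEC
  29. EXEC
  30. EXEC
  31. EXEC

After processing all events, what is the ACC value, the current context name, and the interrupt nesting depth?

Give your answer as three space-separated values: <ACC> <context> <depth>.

Answer: 17 MAIN 0

Derivation:
Event 1 (EXEC): [MAIN] PC=0: INC 2 -> ACC=2
Event 2 (EXEC): [MAIN] PC=1: INC 1 -> ACC=3
Event 3 (EXEC): [MAIN] PC=2: NOP
Event 4 (EXEC): [MAIN] PC=3: INC 5 -> ACC=8
Event 5 (EXEC): [MAIN] PC=4: INC 4 -> ACC=12
Event 6 (EXEC): [MAIN] PC=5: INC 3 -> ACC=15
Event 7 (INT 2): INT 2 arrives: push (MAIN, PC=6), enter IRQ2 at PC=0 (depth now 1)
Event 8 (EXEC): [IRQ2] PC=0: DEC 1 -> ACC=14
Event 9 (EXEC): [IRQ2] PC=1: IRET -> resume MAIN at PC=6 (depth now 0)
Event 10 (INT 0): INT 0 arrives: push (MAIN, PC=6), enter IRQ0 at PC=0 (depth now 1)
Event 11 (INT 1): INT 1 arrives: push (IRQ0, PC=0), enter IRQ1 at PC=0 (depth now 2)
Event 12 (EXEC): [IRQ1] PC=0: DEC 1 -> ACC=13
Event 13 (EXEC): [IRQ1] PC=1: INC 4 -> ACC=17
Event 14 (EXEC): [IRQ1] PC=2: INC 1 -> ACC=18
Event 15 (EXEC): [IRQ1] PC=3: IRET -> resume IRQ0 at PC=0 (depth now 1)
Event 16 (EXEC): [IRQ0] PC=0: DEC 3 -> ACC=15
Event 17 (INT 0): INT 0 arrives: push (IRQ0, PC=1), enter IRQ0 at PC=0 (depth now 2)
Event 18 (EXEC): [IRQ0] PC=0: DEC 3 -> ACC=12
Event 19 (EXEC): [IRQ0] PC=1: INC 3 -> ACC=15
Event 20 (EXEC): [IRQ0] PC=2: IRET -> resume IRQ0 at PC=1 (depth now 1)
Event 21 (INT 0): INT 0 arrives: push (IRQ0, PC=1), enter IRQ0 at PC=0 (depth now 2)
Event 22 (EXEC): [IRQ0] PC=0: DEC 3 -> ACC=12
Event 23 (EXEC): [IRQ0] PC=1: INC 3 -> ACC=15
Event 24 (EXEC): [IRQ0] PC=2: IRET -> resume IRQ0 at PC=1 (depth now 1)
Event 25 (INT 2): INT 2 arrives: push (IRQ0, PC=1), enter IRQ2 at PC=0 (depth now 2)
Event 26 (EXEC): [IRQ2] PC=0: DEC 1 -> ACC=14
Event 27 (EXEC): [IRQ2] PC=1: IRET -> resume IRQ0 at PC=1 (depth now 1)
Event 28 (EXEC): [IRQ0] PC=1: INC 3 -> ACC=17
Event 29 (EXEC): [IRQ0] PC=2: IRET -> resume MAIN at PC=6 (depth now 0)
Event 30 (EXEC): [MAIN] PC=6: NOP
Event 31 (EXEC): [MAIN] PC=7: HALT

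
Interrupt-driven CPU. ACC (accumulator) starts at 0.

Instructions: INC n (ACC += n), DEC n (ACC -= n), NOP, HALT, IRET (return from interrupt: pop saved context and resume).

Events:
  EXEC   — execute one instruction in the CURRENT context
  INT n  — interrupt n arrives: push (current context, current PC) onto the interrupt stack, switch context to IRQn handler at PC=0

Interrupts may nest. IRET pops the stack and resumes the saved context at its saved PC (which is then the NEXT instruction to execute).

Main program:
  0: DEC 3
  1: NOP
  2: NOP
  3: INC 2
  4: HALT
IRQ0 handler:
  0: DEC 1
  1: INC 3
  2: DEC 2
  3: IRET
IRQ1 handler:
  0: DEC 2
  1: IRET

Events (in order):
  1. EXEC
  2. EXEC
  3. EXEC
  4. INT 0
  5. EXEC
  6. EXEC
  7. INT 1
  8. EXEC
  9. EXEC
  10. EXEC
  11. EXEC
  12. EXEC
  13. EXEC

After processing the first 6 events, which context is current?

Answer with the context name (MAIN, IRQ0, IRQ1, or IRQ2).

Event 1 (EXEC): [MAIN] PC=0: DEC 3 -> ACC=-3
Event 2 (EXEC): [MAIN] PC=1: NOP
Event 3 (EXEC): [MAIN] PC=2: NOP
Event 4 (INT 0): INT 0 arrives: push (MAIN, PC=3), enter IRQ0 at PC=0 (depth now 1)
Event 5 (EXEC): [IRQ0] PC=0: DEC 1 -> ACC=-4
Event 6 (EXEC): [IRQ0] PC=1: INC 3 -> ACC=-1

Answer: IRQ0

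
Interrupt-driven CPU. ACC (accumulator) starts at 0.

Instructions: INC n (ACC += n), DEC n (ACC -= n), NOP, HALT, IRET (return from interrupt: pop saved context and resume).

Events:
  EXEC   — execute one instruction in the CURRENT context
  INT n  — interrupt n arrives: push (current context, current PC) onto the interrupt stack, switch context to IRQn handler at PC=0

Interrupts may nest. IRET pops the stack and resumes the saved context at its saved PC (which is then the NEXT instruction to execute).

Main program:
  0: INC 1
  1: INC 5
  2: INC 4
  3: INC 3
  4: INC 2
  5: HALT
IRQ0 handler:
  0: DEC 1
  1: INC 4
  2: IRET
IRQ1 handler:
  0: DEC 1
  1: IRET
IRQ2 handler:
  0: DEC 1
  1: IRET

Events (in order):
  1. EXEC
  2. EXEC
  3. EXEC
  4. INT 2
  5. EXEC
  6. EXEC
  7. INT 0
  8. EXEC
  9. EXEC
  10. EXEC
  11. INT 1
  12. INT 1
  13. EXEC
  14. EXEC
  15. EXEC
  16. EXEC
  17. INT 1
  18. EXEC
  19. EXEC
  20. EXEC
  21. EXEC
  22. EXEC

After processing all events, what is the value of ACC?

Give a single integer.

Answer: 14

Derivation:
Event 1 (EXEC): [MAIN] PC=0: INC 1 -> ACC=1
Event 2 (EXEC): [MAIN] PC=1: INC 5 -> ACC=6
Event 3 (EXEC): [MAIN] PC=2: INC 4 -> ACC=10
Event 4 (INT 2): INT 2 arrives: push (MAIN, PC=3), enter IRQ2 at PC=0 (depth now 1)
Event 5 (EXEC): [IRQ2] PC=0: DEC 1 -> ACC=9
Event 6 (EXEC): [IRQ2] PC=1: IRET -> resume MAIN at PC=3 (depth now 0)
Event 7 (INT 0): INT 0 arrives: push (MAIN, PC=3), enter IRQ0 at PC=0 (depth now 1)
Event 8 (EXEC): [IRQ0] PC=0: DEC 1 -> ACC=8
Event 9 (EXEC): [IRQ0] PC=1: INC 4 -> ACC=12
Event 10 (EXEC): [IRQ0] PC=2: IRET -> resume MAIN at PC=3 (depth now 0)
Event 11 (INT 1): INT 1 arrives: push (MAIN, PC=3), enter IRQ1 at PC=0 (depth now 1)
Event 12 (INT 1): INT 1 arrives: push (IRQ1, PC=0), enter IRQ1 at PC=0 (depth now 2)
Event 13 (EXEC): [IRQ1] PC=0: DEC 1 -> ACC=11
Event 14 (EXEC): [IRQ1] PC=1: IRET -> resume IRQ1 at PC=0 (depth now 1)
Event 15 (EXEC): [IRQ1] PC=0: DEC 1 -> ACC=10
Event 16 (EXEC): [IRQ1] PC=1: IRET -> resume MAIN at PC=3 (depth now 0)
Event 17 (INT 1): INT 1 arrives: push (MAIN, PC=3), enter IRQ1 at PC=0 (depth now 1)
Event 18 (EXEC): [IRQ1] PC=0: DEC 1 -> ACC=9
Event 19 (EXEC): [IRQ1] PC=1: IRET -> resume MAIN at PC=3 (depth now 0)
Event 20 (EXEC): [MAIN] PC=3: INC 3 -> ACC=12
Event 21 (EXEC): [MAIN] PC=4: INC 2 -> ACC=14
Event 22 (EXEC): [MAIN] PC=5: HALT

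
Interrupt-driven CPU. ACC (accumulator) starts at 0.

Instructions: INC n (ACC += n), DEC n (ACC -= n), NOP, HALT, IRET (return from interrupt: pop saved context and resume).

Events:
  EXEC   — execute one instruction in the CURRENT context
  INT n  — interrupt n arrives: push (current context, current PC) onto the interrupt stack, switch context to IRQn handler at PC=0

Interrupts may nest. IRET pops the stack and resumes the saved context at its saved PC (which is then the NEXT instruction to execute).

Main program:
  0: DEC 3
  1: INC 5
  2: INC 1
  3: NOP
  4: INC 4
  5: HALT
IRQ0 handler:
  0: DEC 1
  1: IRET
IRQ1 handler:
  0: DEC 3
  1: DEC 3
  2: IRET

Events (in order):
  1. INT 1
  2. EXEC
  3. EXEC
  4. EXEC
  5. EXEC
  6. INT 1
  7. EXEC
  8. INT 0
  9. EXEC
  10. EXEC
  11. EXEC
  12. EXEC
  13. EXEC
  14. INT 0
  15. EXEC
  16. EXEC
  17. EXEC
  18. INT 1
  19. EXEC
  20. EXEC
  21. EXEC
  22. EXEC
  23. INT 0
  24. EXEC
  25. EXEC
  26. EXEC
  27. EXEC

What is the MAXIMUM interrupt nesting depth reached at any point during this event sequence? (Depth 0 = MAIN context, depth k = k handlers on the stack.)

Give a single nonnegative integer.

Event 1 (INT 1): INT 1 arrives: push (MAIN, PC=0), enter IRQ1 at PC=0 (depth now 1) [depth=1]
Event 2 (EXEC): [IRQ1] PC=0: DEC 3 -> ACC=-3 [depth=1]
Event 3 (EXEC): [IRQ1] PC=1: DEC 3 -> ACC=-6 [depth=1]
Event 4 (EXEC): [IRQ1] PC=2: IRET -> resume MAIN at PC=0 (depth now 0) [depth=0]
Event 5 (EXEC): [MAIN] PC=0: DEC 3 -> ACC=-9 [depth=0]
Event 6 (INT 1): INT 1 arrives: push (MAIN, PC=1), enter IRQ1 at PC=0 (depth now 1) [depth=1]
Event 7 (EXEC): [IRQ1] PC=0: DEC 3 -> ACC=-12 [depth=1]
Event 8 (INT 0): INT 0 arrives: push (IRQ1, PC=1), enter IRQ0 at PC=0 (depth now 2) [depth=2]
Event 9 (EXEC): [IRQ0] PC=0: DEC 1 -> ACC=-13 [depth=2]
Event 10 (EXEC): [IRQ0] PC=1: IRET -> resume IRQ1 at PC=1 (depth now 1) [depth=1]
Event 11 (EXEC): [IRQ1] PC=1: DEC 3 -> ACC=-16 [depth=1]
Event 12 (EXEC): [IRQ1] PC=2: IRET -> resume MAIN at PC=1 (depth now 0) [depth=0]
Event 13 (EXEC): [MAIN] PC=1: INC 5 -> ACC=-11 [depth=0]
Event 14 (INT 0): INT 0 arrives: push (MAIN, PC=2), enter IRQ0 at PC=0 (depth now 1) [depth=1]
Event 15 (EXEC): [IRQ0] PC=0: DEC 1 -> ACC=-12 [depth=1]
Event 16 (EXEC): [IRQ0] PC=1: IRET -> resume MAIN at PC=2 (depth now 0) [depth=0]
Event 17 (EXEC): [MAIN] PC=2: INC 1 -> ACC=-11 [depth=0]
Event 18 (INT 1): INT 1 arrives: push (MAIN, PC=3), enter IRQ1 at PC=0 (depth now 1) [depth=1]
Event 19 (EXEC): [IRQ1] PC=0: DEC 3 -> ACC=-14 [depth=1]
Event 20 (EXEC): [IRQ1] PC=1: DEC 3 -> ACC=-17 [depth=1]
Event 21 (EXEC): [IRQ1] PC=2: IRET -> resume MAIN at PC=3 (depth now 0) [depth=0]
Event 22 (EXEC): [MAIN] PC=3: NOP [depth=0]
Event 23 (INT 0): INT 0 arrives: push (MAIN, PC=4), enter IRQ0 at PC=0 (depth now 1) [depth=1]
Event 24 (EXEC): [IRQ0] PC=0: DEC 1 -> ACC=-18 [depth=1]
Event 25 (EXEC): [IRQ0] PC=1: IRET -> resume MAIN at PC=4 (depth now 0) [depth=0]
Event 26 (EXEC): [MAIN] PC=4: INC 4 -> ACC=-14 [depth=0]
Event 27 (EXEC): [MAIN] PC=5: HALT [depth=0]
Max depth observed: 2

Answer: 2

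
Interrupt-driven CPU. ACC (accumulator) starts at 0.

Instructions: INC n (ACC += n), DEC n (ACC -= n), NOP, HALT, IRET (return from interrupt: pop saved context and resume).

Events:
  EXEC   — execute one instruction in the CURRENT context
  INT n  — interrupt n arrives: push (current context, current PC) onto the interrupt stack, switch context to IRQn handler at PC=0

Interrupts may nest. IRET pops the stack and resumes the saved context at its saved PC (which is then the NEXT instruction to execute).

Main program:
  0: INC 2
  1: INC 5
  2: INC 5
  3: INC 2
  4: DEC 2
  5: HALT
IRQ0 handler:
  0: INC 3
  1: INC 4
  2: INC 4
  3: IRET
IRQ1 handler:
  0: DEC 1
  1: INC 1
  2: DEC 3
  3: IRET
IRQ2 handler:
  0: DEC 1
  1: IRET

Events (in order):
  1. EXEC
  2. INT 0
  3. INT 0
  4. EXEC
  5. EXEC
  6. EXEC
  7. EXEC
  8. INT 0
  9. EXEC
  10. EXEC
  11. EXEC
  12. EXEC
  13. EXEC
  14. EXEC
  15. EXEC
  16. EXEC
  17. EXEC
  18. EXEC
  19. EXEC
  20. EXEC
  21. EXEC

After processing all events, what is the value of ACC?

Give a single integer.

Answer: 45

Derivation:
Event 1 (EXEC): [MAIN] PC=0: INC 2 -> ACC=2
Event 2 (INT 0): INT 0 arrives: push (MAIN, PC=1), enter IRQ0 at PC=0 (depth now 1)
Event 3 (INT 0): INT 0 arrives: push (IRQ0, PC=0), enter IRQ0 at PC=0 (depth now 2)
Event 4 (EXEC): [IRQ0] PC=0: INC 3 -> ACC=5
Event 5 (EXEC): [IRQ0] PC=1: INC 4 -> ACC=9
Event 6 (EXEC): [IRQ0] PC=2: INC 4 -> ACC=13
Event 7 (EXEC): [IRQ0] PC=3: IRET -> resume IRQ0 at PC=0 (depth now 1)
Event 8 (INT 0): INT 0 arrives: push (IRQ0, PC=0), enter IRQ0 at PC=0 (depth now 2)
Event 9 (EXEC): [IRQ0] PC=0: INC 3 -> ACC=16
Event 10 (EXEC): [IRQ0] PC=1: INC 4 -> ACC=20
Event 11 (EXEC): [IRQ0] PC=2: INC 4 -> ACC=24
Event 12 (EXEC): [IRQ0] PC=3: IRET -> resume IRQ0 at PC=0 (depth now 1)
Event 13 (EXEC): [IRQ0] PC=0: INC 3 -> ACC=27
Event 14 (EXEC): [IRQ0] PC=1: INC 4 -> ACC=31
Event 15 (EXEC): [IRQ0] PC=2: INC 4 -> ACC=35
Event 16 (EXEC): [IRQ0] PC=3: IRET -> resume MAIN at PC=1 (depth now 0)
Event 17 (EXEC): [MAIN] PC=1: INC 5 -> ACC=40
Event 18 (EXEC): [MAIN] PC=2: INC 5 -> ACC=45
Event 19 (EXEC): [MAIN] PC=3: INC 2 -> ACC=47
Event 20 (EXEC): [MAIN] PC=4: DEC 2 -> ACC=45
Event 21 (EXEC): [MAIN] PC=5: HALT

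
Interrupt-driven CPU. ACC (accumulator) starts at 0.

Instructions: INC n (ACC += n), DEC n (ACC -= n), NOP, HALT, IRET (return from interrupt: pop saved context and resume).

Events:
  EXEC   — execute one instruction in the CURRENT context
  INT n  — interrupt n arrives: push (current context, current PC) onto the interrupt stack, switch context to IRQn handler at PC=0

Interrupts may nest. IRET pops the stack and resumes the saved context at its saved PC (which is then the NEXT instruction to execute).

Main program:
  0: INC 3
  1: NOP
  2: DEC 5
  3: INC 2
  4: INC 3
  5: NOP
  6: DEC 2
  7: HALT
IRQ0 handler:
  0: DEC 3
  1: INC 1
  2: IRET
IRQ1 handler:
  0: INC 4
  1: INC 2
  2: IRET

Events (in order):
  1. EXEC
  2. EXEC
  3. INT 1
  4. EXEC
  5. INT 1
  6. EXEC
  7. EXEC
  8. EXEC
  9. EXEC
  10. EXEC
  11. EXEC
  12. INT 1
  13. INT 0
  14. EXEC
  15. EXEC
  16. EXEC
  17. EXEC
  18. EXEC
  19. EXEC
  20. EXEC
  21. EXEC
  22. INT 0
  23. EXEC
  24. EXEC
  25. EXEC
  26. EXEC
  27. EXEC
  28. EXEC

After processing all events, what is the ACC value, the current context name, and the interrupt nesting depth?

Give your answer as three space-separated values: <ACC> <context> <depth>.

Answer: 15 MAIN 0

Derivation:
Event 1 (EXEC): [MAIN] PC=0: INC 3 -> ACC=3
Event 2 (EXEC): [MAIN] PC=1: NOP
Event 3 (INT 1): INT 1 arrives: push (MAIN, PC=2), enter IRQ1 at PC=0 (depth now 1)
Event 4 (EXEC): [IRQ1] PC=0: INC 4 -> ACC=7
Event 5 (INT 1): INT 1 arrives: push (IRQ1, PC=1), enter IRQ1 at PC=0 (depth now 2)
Event 6 (EXEC): [IRQ1] PC=0: INC 4 -> ACC=11
Event 7 (EXEC): [IRQ1] PC=1: INC 2 -> ACC=13
Event 8 (EXEC): [IRQ1] PC=2: IRET -> resume IRQ1 at PC=1 (depth now 1)
Event 9 (EXEC): [IRQ1] PC=1: INC 2 -> ACC=15
Event 10 (EXEC): [IRQ1] PC=2: IRET -> resume MAIN at PC=2 (depth now 0)
Event 11 (EXEC): [MAIN] PC=2: DEC 5 -> ACC=10
Event 12 (INT 1): INT 1 arrives: push (MAIN, PC=3), enter IRQ1 at PC=0 (depth now 1)
Event 13 (INT 0): INT 0 arrives: push (IRQ1, PC=0), enter IRQ0 at PC=0 (depth now 2)
Event 14 (EXEC): [IRQ0] PC=0: DEC 3 -> ACC=7
Event 15 (EXEC): [IRQ0] PC=1: INC 1 -> ACC=8
Event 16 (EXEC): [IRQ0] PC=2: IRET -> resume IRQ1 at PC=0 (depth now 1)
Event 17 (EXEC): [IRQ1] PC=0: INC 4 -> ACC=12
Event 18 (EXEC): [IRQ1] PC=1: INC 2 -> ACC=14
Event 19 (EXEC): [IRQ1] PC=2: IRET -> resume MAIN at PC=3 (depth now 0)
Event 20 (EXEC): [MAIN] PC=3: INC 2 -> ACC=16
Event 21 (EXEC): [MAIN] PC=4: INC 3 -> ACC=19
Event 22 (INT 0): INT 0 arrives: push (MAIN, PC=5), enter IRQ0 at PC=0 (depth now 1)
Event 23 (EXEC): [IRQ0] PC=0: DEC 3 -> ACC=16
Event 24 (EXEC): [IRQ0] PC=1: INC 1 -> ACC=17
Event 25 (EXEC): [IRQ0] PC=2: IRET -> resume MAIN at PC=5 (depth now 0)
Event 26 (EXEC): [MAIN] PC=5: NOP
Event 27 (EXEC): [MAIN] PC=6: DEC 2 -> ACC=15
Event 28 (EXEC): [MAIN] PC=7: HALT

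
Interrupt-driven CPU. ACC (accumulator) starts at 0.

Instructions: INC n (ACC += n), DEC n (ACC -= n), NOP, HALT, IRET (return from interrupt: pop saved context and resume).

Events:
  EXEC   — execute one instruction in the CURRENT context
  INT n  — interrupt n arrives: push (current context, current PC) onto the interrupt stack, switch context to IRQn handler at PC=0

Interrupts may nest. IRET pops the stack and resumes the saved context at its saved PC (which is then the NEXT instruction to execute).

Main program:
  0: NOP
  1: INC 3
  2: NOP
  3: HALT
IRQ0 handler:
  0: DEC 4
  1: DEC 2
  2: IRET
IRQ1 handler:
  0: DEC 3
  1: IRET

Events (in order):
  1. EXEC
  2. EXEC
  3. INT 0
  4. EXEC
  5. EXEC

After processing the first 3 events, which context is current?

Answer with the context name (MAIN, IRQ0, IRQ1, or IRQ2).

Answer: IRQ0

Derivation:
Event 1 (EXEC): [MAIN] PC=0: NOP
Event 2 (EXEC): [MAIN] PC=1: INC 3 -> ACC=3
Event 3 (INT 0): INT 0 arrives: push (MAIN, PC=2), enter IRQ0 at PC=0 (depth now 1)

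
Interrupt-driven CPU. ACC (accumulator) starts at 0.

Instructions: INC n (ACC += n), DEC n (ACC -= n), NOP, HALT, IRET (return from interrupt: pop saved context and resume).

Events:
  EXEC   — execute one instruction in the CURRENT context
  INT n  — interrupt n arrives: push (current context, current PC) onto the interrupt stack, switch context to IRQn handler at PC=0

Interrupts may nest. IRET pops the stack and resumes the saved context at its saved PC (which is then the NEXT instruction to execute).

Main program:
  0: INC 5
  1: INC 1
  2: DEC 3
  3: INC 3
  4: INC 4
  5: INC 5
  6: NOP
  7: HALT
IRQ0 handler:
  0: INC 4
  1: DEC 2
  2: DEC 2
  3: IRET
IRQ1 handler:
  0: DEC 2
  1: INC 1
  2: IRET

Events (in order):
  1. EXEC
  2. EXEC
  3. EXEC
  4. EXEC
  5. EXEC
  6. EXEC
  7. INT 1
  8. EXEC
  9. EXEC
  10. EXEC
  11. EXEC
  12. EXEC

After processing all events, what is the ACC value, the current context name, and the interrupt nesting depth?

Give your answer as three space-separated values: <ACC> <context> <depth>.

Answer: 14 MAIN 0

Derivation:
Event 1 (EXEC): [MAIN] PC=0: INC 5 -> ACC=5
Event 2 (EXEC): [MAIN] PC=1: INC 1 -> ACC=6
Event 3 (EXEC): [MAIN] PC=2: DEC 3 -> ACC=3
Event 4 (EXEC): [MAIN] PC=3: INC 3 -> ACC=6
Event 5 (EXEC): [MAIN] PC=4: INC 4 -> ACC=10
Event 6 (EXEC): [MAIN] PC=5: INC 5 -> ACC=15
Event 7 (INT 1): INT 1 arrives: push (MAIN, PC=6), enter IRQ1 at PC=0 (depth now 1)
Event 8 (EXEC): [IRQ1] PC=0: DEC 2 -> ACC=13
Event 9 (EXEC): [IRQ1] PC=1: INC 1 -> ACC=14
Event 10 (EXEC): [IRQ1] PC=2: IRET -> resume MAIN at PC=6 (depth now 0)
Event 11 (EXEC): [MAIN] PC=6: NOP
Event 12 (EXEC): [MAIN] PC=7: HALT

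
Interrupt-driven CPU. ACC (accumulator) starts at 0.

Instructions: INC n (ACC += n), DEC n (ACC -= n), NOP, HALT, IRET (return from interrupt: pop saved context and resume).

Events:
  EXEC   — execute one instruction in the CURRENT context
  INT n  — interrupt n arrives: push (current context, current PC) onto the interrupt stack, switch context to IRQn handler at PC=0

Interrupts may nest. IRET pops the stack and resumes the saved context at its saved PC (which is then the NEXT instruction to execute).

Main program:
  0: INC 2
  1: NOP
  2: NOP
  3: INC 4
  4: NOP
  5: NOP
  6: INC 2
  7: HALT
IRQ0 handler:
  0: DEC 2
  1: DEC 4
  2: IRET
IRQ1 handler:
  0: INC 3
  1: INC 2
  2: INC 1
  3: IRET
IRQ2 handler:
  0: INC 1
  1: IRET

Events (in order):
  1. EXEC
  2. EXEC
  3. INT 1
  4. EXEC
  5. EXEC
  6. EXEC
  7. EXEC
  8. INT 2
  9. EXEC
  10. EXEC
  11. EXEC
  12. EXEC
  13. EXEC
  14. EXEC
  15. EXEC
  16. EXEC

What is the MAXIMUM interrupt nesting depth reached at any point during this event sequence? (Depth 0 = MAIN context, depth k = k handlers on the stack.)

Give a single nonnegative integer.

Answer: 1

Derivation:
Event 1 (EXEC): [MAIN] PC=0: INC 2 -> ACC=2 [depth=0]
Event 2 (EXEC): [MAIN] PC=1: NOP [depth=0]
Event 3 (INT 1): INT 1 arrives: push (MAIN, PC=2), enter IRQ1 at PC=0 (depth now 1) [depth=1]
Event 4 (EXEC): [IRQ1] PC=0: INC 3 -> ACC=5 [depth=1]
Event 5 (EXEC): [IRQ1] PC=1: INC 2 -> ACC=7 [depth=1]
Event 6 (EXEC): [IRQ1] PC=2: INC 1 -> ACC=8 [depth=1]
Event 7 (EXEC): [IRQ1] PC=3: IRET -> resume MAIN at PC=2 (depth now 0) [depth=0]
Event 8 (INT 2): INT 2 arrives: push (MAIN, PC=2), enter IRQ2 at PC=0 (depth now 1) [depth=1]
Event 9 (EXEC): [IRQ2] PC=0: INC 1 -> ACC=9 [depth=1]
Event 10 (EXEC): [IRQ2] PC=1: IRET -> resume MAIN at PC=2 (depth now 0) [depth=0]
Event 11 (EXEC): [MAIN] PC=2: NOP [depth=0]
Event 12 (EXEC): [MAIN] PC=3: INC 4 -> ACC=13 [depth=0]
Event 13 (EXEC): [MAIN] PC=4: NOP [depth=0]
Event 14 (EXEC): [MAIN] PC=5: NOP [depth=0]
Event 15 (EXEC): [MAIN] PC=6: INC 2 -> ACC=15 [depth=0]
Event 16 (EXEC): [MAIN] PC=7: HALT [depth=0]
Max depth observed: 1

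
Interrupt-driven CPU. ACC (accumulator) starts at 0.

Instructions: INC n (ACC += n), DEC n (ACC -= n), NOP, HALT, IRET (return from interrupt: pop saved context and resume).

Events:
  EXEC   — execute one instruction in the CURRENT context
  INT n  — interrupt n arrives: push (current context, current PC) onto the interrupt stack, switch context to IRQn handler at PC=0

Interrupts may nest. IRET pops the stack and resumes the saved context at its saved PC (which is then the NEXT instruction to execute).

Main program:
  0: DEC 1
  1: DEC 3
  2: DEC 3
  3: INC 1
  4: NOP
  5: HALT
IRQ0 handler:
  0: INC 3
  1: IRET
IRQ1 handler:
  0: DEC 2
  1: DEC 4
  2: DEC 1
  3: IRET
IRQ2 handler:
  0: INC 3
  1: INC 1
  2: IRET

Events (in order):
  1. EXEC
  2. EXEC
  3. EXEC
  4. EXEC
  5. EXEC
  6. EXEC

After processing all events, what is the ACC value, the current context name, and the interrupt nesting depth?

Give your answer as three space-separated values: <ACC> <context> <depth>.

Event 1 (EXEC): [MAIN] PC=0: DEC 1 -> ACC=-1
Event 2 (EXEC): [MAIN] PC=1: DEC 3 -> ACC=-4
Event 3 (EXEC): [MAIN] PC=2: DEC 3 -> ACC=-7
Event 4 (EXEC): [MAIN] PC=3: INC 1 -> ACC=-6
Event 5 (EXEC): [MAIN] PC=4: NOP
Event 6 (EXEC): [MAIN] PC=5: HALT

Answer: -6 MAIN 0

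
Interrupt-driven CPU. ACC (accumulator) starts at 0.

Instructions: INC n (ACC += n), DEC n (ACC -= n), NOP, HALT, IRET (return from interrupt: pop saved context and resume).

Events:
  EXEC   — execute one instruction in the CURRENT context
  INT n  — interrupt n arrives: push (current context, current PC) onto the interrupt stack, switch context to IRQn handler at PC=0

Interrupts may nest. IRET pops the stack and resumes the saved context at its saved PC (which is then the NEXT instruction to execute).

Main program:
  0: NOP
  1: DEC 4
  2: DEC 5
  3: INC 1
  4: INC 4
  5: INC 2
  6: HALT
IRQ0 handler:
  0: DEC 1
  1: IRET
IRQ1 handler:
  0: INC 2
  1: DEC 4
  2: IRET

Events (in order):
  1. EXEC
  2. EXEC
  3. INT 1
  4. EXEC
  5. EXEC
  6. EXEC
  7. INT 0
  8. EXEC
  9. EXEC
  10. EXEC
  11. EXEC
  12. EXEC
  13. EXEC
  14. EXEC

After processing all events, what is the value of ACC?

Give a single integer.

Event 1 (EXEC): [MAIN] PC=0: NOP
Event 2 (EXEC): [MAIN] PC=1: DEC 4 -> ACC=-4
Event 3 (INT 1): INT 1 arrives: push (MAIN, PC=2), enter IRQ1 at PC=0 (depth now 1)
Event 4 (EXEC): [IRQ1] PC=0: INC 2 -> ACC=-2
Event 5 (EXEC): [IRQ1] PC=1: DEC 4 -> ACC=-6
Event 6 (EXEC): [IRQ1] PC=2: IRET -> resume MAIN at PC=2 (depth now 0)
Event 7 (INT 0): INT 0 arrives: push (MAIN, PC=2), enter IRQ0 at PC=0 (depth now 1)
Event 8 (EXEC): [IRQ0] PC=0: DEC 1 -> ACC=-7
Event 9 (EXEC): [IRQ0] PC=1: IRET -> resume MAIN at PC=2 (depth now 0)
Event 10 (EXEC): [MAIN] PC=2: DEC 5 -> ACC=-12
Event 11 (EXEC): [MAIN] PC=3: INC 1 -> ACC=-11
Event 12 (EXEC): [MAIN] PC=4: INC 4 -> ACC=-7
Event 13 (EXEC): [MAIN] PC=5: INC 2 -> ACC=-5
Event 14 (EXEC): [MAIN] PC=6: HALT

Answer: -5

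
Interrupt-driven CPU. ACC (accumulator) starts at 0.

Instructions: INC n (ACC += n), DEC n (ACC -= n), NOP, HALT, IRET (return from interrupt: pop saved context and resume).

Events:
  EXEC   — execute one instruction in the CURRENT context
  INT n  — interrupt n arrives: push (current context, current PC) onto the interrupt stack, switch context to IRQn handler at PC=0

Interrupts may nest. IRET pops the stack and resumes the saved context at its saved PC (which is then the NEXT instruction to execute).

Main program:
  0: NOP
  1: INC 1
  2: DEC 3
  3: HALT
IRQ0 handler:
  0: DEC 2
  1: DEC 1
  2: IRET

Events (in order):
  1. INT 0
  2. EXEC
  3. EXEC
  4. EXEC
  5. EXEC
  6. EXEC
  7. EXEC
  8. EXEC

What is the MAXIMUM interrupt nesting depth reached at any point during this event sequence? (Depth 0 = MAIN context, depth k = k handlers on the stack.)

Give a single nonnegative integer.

Answer: 1

Derivation:
Event 1 (INT 0): INT 0 arrives: push (MAIN, PC=0), enter IRQ0 at PC=0 (depth now 1) [depth=1]
Event 2 (EXEC): [IRQ0] PC=0: DEC 2 -> ACC=-2 [depth=1]
Event 3 (EXEC): [IRQ0] PC=1: DEC 1 -> ACC=-3 [depth=1]
Event 4 (EXEC): [IRQ0] PC=2: IRET -> resume MAIN at PC=0 (depth now 0) [depth=0]
Event 5 (EXEC): [MAIN] PC=0: NOP [depth=0]
Event 6 (EXEC): [MAIN] PC=1: INC 1 -> ACC=-2 [depth=0]
Event 7 (EXEC): [MAIN] PC=2: DEC 3 -> ACC=-5 [depth=0]
Event 8 (EXEC): [MAIN] PC=3: HALT [depth=0]
Max depth observed: 1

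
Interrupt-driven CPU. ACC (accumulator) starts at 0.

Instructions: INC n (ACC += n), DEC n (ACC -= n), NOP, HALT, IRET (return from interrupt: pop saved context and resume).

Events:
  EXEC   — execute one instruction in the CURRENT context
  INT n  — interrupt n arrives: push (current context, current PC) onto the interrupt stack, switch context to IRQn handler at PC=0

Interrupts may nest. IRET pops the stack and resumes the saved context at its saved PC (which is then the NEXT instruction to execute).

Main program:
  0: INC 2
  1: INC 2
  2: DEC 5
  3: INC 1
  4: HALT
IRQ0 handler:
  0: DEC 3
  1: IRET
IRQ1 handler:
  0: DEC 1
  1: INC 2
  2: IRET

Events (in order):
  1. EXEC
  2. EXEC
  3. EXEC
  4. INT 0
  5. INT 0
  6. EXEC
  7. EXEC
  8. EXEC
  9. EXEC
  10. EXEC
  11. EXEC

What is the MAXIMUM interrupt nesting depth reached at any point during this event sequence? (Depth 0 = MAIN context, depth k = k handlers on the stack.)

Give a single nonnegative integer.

Event 1 (EXEC): [MAIN] PC=0: INC 2 -> ACC=2 [depth=0]
Event 2 (EXEC): [MAIN] PC=1: INC 2 -> ACC=4 [depth=0]
Event 3 (EXEC): [MAIN] PC=2: DEC 5 -> ACC=-1 [depth=0]
Event 4 (INT 0): INT 0 arrives: push (MAIN, PC=3), enter IRQ0 at PC=0 (depth now 1) [depth=1]
Event 5 (INT 0): INT 0 arrives: push (IRQ0, PC=0), enter IRQ0 at PC=0 (depth now 2) [depth=2]
Event 6 (EXEC): [IRQ0] PC=0: DEC 3 -> ACC=-4 [depth=2]
Event 7 (EXEC): [IRQ0] PC=1: IRET -> resume IRQ0 at PC=0 (depth now 1) [depth=1]
Event 8 (EXEC): [IRQ0] PC=0: DEC 3 -> ACC=-7 [depth=1]
Event 9 (EXEC): [IRQ0] PC=1: IRET -> resume MAIN at PC=3 (depth now 0) [depth=0]
Event 10 (EXEC): [MAIN] PC=3: INC 1 -> ACC=-6 [depth=0]
Event 11 (EXEC): [MAIN] PC=4: HALT [depth=0]
Max depth observed: 2

Answer: 2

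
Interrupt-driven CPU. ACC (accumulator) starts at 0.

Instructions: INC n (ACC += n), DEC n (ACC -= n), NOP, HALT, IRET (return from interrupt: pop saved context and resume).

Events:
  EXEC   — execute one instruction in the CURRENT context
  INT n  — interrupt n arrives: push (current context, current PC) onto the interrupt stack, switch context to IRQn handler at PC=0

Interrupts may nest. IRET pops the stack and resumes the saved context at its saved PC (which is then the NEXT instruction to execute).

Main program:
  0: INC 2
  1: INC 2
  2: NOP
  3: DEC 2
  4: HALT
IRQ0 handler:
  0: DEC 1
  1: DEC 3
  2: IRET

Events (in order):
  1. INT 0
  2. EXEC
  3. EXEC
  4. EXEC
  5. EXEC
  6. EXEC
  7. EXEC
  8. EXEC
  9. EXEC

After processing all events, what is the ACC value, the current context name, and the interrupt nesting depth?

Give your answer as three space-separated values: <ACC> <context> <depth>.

Event 1 (INT 0): INT 0 arrives: push (MAIN, PC=0), enter IRQ0 at PC=0 (depth now 1)
Event 2 (EXEC): [IRQ0] PC=0: DEC 1 -> ACC=-1
Event 3 (EXEC): [IRQ0] PC=1: DEC 3 -> ACC=-4
Event 4 (EXEC): [IRQ0] PC=2: IRET -> resume MAIN at PC=0 (depth now 0)
Event 5 (EXEC): [MAIN] PC=0: INC 2 -> ACC=-2
Event 6 (EXEC): [MAIN] PC=1: INC 2 -> ACC=0
Event 7 (EXEC): [MAIN] PC=2: NOP
Event 8 (EXEC): [MAIN] PC=3: DEC 2 -> ACC=-2
Event 9 (EXEC): [MAIN] PC=4: HALT

Answer: -2 MAIN 0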